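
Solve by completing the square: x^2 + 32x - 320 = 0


Start: x^2 + 32x - 320 = 0
Move constant: x^2 + 32x = 320
Half of 32 is 16, squared is 256
Add 256 to both sides: x^2 + 32x + 256 = 576
(x + 16)^2 = 576
x + 16 = ±24
x = -16 + 24 = 8 or x = -16 - 24 = -40

x = -40, x = 8


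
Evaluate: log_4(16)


We need the exponent such that 4^? = 16
4^2 = 16
Therefore log_4(16) = 2

2


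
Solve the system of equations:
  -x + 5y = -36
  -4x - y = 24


Using Cramer's rule:
Determinant D = (-1)(-1) - (-4)(5) = 1 + 20 = 21
Dx = (-36)(-1) - (24)(5) = 36 - 120 = -84
Dy = (-1)(24) - (-4)(-36) = -24 - 144 = -168
x = Dx/D = -84/21 = -4
y = Dy/D = -168/21 = -8

x = -4, y = -8


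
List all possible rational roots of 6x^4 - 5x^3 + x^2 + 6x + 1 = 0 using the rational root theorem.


Rational root theorem: possible roots are ±p/q where:
  p divides the constant term (1): p ∈ {1}
  q divides the leading coefficient (6): q ∈ {1, 2, 3, 6}

All possible rational roots: -1, -1/2, -1/3, -1/6, 1/6, 1/3, 1/2, 1

-1, -1/2, -1/3, -1/6, 1/6, 1/3, 1/2, 1


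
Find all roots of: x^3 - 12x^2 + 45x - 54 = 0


Let p(x) = x^3 - 12x^2 + 45x - 54. By the rational root theorem (leading coefficient 1), any rational root is an integer divisor of 54: try ±1, ±2, ... in turn.
Test x = 1: value = -20 ≠ 0.
Test x = -1: value = -112 ≠ 0.
Test x = 2: value = -4 ≠ 0.
Test x = -2: value = -200 ≠ 0.
Test x = 3: value = 0 ✓, so (x - 3) is a factor.
Synthetic division by (x - 3): bring down 1; 1(3) - 12 = -9; (-9)(3) + 45 = 18; 18(3) - 54 = 0 → quotient x^2 - 9x + 18, remainder 0.
Solve the quadratic x^2 - 9x + 18 = 0: discriminant = (-9)^2 - 4(1)(18) = 81 - 72 = 9.
sqrt(9) = 3, so x = (9 ± 3)/2: x = 6 or x = 3.
Collecting all roots found:

x = 3 (multiplicity 2), x = 6


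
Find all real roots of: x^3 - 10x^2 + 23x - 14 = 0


Let p(x) = x^3 - 10x^2 + 23x - 14. By the rational root theorem (leading coefficient 1), any rational root is an integer divisor of 14: try ±1, ±2, ... in turn.
Test x = 1: value = 0 ✓, so (x - 1) is a factor.
Synthetic division by (x - 1): bring down 1; 1(1) - 10 = -9; (-9)(1) + 23 = 14; 14(1) - 14 = 0 → quotient x^2 - 9x + 14, remainder 0.
Solve the quadratic x^2 - 9x + 14 = 0: discriminant = (-9)^2 - 4(1)(14) = 81 - 56 = 25.
sqrt(25) = 5, so x = (9 ± 5)/2: x = 7 or x = 2.

x = 1, x = 2, x = 7


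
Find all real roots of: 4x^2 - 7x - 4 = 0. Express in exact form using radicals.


Using the quadratic formula: x = (-b ± sqrt(b^2 - 4ac)) / (2a)
Here a = 4, b = -7, c = -4
Discriminant = b^2 - 4ac = (-7)^2 - 4(4)(-4) = 49 + 64 = 113
Since discriminant = 113 > 0, there are two real roots.
x = (7 ± sqrt(113)) / 8
Numerically: x ≈ 2.2038 or x ≈ -0.4538

x = (7 + sqrt(113)) / 8 or x = (7 - sqrt(113)) / 8


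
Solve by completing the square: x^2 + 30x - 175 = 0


Start: x^2 + 30x - 175 = 0
Move constant: x^2 + 30x = 175
Half of 30 is 15, squared is 225
Add 225 to both sides: x^2 + 30x + 225 = 400
(x + 15)^2 = 400
x + 15 = ±20
x = -15 + 20 = 5 or x = -15 - 20 = -35

x = -35, x = 5


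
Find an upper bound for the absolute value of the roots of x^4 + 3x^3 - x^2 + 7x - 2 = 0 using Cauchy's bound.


Cauchy's bound: all roots r satisfy |r| <= 1 + max(|a_i/a_n|) for i = 0,...,n-1
where a_n is the leading coefficient.

Coefficients: [1, 3, -1, 7, -2]
Leading coefficient a_n = 1
Ratios |a_i/a_n|: 3, 1, 7, 2
Maximum ratio: 7
Cauchy's bound: |r| <= 1 + 7 = 8

Upper bound = 8


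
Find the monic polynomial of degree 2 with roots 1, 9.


A monic polynomial with roots 1, 9 is:
p(x) = (x - 1)(x - 9)
After multiplying by (x - 1): x - 1
After multiplying by (x - 9): x^2 - 10x + 9

x^2 - 10x + 9


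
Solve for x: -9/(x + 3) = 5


Multiply both sides by (x + 3): -9 = 5(x + 3)
Distribute: -9 = 5x + 15
5x = -9 - 15 = -24
x = -24/5

x = -24/5


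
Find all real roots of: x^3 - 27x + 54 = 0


Let p(x) = x^3 - 27x + 54. By the rational root theorem (leading coefficient 1), any rational root is an integer divisor of 54: try ±1, ±2, ... in turn.
Test x = 1: value = 28 ≠ 0.
Test x = -1: value = 80 ≠ 0.
Test x = 2: value = 8 ≠ 0.
Test x = -2: value = 100 ≠ 0.
Test x = 3: value = 0 ✓, so (x - 3) is a factor.
Synthetic division by (x - 3): bring down 1; 1(3) + 0 = 3; 3(3) - 27 = -18; (-18)(3) + 54 = 0 → quotient x^2 + 3x - 18, remainder 0.
Solve the quadratic x^2 + 3x - 18 = 0: discriminant = 3^2 - 4(1)(-18) = 9 + 72 = 81.
sqrt(81) = 9, so x = (-3 ± 9)/2: x = 3 or x = -6.

x = -6, x = 3 (multiplicity 2)


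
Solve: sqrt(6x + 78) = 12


Square both sides: 6x + 78 = 12^2 = 144
6x = 144 - 78 = 66
x = 11
Check: sqrt(6*11 + 78) = sqrt(144) = 12 ✓

x = 11


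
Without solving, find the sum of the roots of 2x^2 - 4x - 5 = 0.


By Vieta's formulas for ax^2 + bx + c = 0:
  Sum of roots = -b/a
  Product of roots = c/a

Here a = 2, b = -4, c = -5
Sum = -(-4)/2 = 2
Product = -5/2 = -5/2

Sum = 2


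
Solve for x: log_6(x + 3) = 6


Convert to exponential form: x + 3 = 6^6 = 46656
x = 46656 - 3 = 46653
Check: log_6(46653 + 3) = log_6(46656) = log_6(46656) = 6 ✓

x = 46653


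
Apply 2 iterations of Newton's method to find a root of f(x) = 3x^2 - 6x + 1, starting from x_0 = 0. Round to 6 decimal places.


Newton's method: x_(n+1) = x_n - f(x_n)/f'(x_n)
f(x) = 3x^2 - 6x + 1
f'(x) = 6x - 6

Iteration 1:
  f(0.000000) = 1.000000
  f'(0.000000) = -6.000000
  x_1 = 0.000000 - (1.000000)/(-6.000000) = 0.166667

Iteration 2:
  f(0.166667) = 0.083333
  f'(0.166667) = -5.000000
  x_2 = 0.166667 - (0.083333)/(-5.000000) = 0.183333

x_2 = 0.183333


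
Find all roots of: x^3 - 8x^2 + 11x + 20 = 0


Let p(x) = x^3 - 8x^2 + 11x + 20. By the rational root theorem (leading coefficient 1), any rational root is an integer divisor of 20: try ±1, ±2, ... in turn.
Test x = 1: value = 24 ≠ 0.
Test x = -1: value = 0 ✓, so (x + 1) is a factor.
Synthetic division by (x + 1): bring down 1; 1(-1) - 8 = -9; (-9)(-1) + 11 = 20; 20(-1) + 20 = 0 → quotient x^2 - 9x + 20, remainder 0.
Solve the quadratic x^2 - 9x + 20 = 0: discriminant = (-9)^2 - 4(1)(20) = 81 - 80 = 1.
sqrt(1) = 1, so x = (9 ± 1)/2: x = 5 or x = 4.
Collecting all roots found:

x = -1, x = 4, x = 5


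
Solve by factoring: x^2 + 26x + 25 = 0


We need two numbers that multiply to 25 and add to 26.
Those numbers are 1 and 25 (since 1 * 25 = 25 and 1 + 25 = 26).
So x^2 + 26x + 25 = (x + 1)(x + 25) = 0
Setting each factor to zero: x = -1 or x = -25

x = -25, x = -1


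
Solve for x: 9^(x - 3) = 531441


Express both sides with the same base.
531441 = 9^6
Since the bases match, equate exponents: x - 3 = 6
So x = 6 - (-3) = 9

x = 9


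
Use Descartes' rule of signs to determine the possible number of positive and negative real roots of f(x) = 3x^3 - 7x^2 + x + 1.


Descartes' rule of signs:

For positive roots, count sign changes in f(x) = 3x^3 - 7x^2 + x + 1:
Signs of coefficients: +, -, +, +
Number of sign changes: 2
Possible positive real roots: 2, 0

For negative roots, examine f(-x) = -3x^3 - 7x^2 - x + 1:
Signs of coefficients: -, -, -, +
Number of sign changes: 1
Possible negative real roots: 1

Positive roots: 2 or 0; Negative roots: 1


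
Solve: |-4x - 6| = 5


An absolute value equation |expr| = 5 gives two cases:
Case 1: -4x - 6 = 5
  -4x = 11, so x = -11/4
Case 2: -4x - 6 = -5
  -4x = 1, so x = -1/4

x = -11/4, x = -1/4


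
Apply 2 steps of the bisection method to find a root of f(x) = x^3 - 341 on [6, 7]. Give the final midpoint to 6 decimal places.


f(x) = x^3 - 341
f(6) = -125 < 0
f(7) = 2 > 0

Step 1: midpoint = (6.000000 + 7.000000)/2 = 6.500000
  f(6.500000) = -66.375000
  f(mid) < 0, so root is in [6.500000, 7.000000]

Step 2: midpoint = (6.500000 + 7.000000)/2 = 6.750000
  f(6.750000) = -33.453125
  f(mid) < 0, so root is in [6.750000, 7.000000]

midpoint = 6.750000


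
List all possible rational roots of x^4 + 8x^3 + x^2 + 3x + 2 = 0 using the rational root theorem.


Rational root theorem: possible roots are ±p/q where:
  p divides the constant term (2): p ∈ {1, 2}
  q divides the leading coefficient (1): q ∈ {1}

All possible rational roots: -2, -1, 1, 2

-2, -1, 1, 2


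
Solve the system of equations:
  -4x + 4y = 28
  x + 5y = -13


Using Cramer's rule:
Determinant D = (-4)(5) - (1)(4) = -20 - 4 = -24
Dx = (28)(5) - (-13)(4) = 140 + 52 = 192
Dy = (-4)(-13) - (1)(28) = 52 - 28 = 24
x = Dx/D = 192/-24 = -8
y = Dy/D = 24/-24 = -1

x = -8, y = -1


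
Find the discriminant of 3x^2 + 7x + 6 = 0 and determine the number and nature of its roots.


For ax^2 + bx + c = 0, discriminant D = b^2 - 4ac
Here a = 3, b = 7, c = 6
D = (7)^2 - 4(3)(6) = 49 - 72 = -23

D = -23 < 0
The equation has no real roots (2 complex conjugate roots).

Discriminant = -23, no real roots (2 complex conjugate roots)


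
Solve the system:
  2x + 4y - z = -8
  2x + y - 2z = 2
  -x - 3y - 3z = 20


Using Cramer's rule. Expand each determinant along the first row.
D  = 2*[1*(-3) - (-2)*(-3)] - 4*[2*(-3) - (-2)*(-1)] + (-1)*[2*(-3) - 1*(-1)]
  = 2*(-9) - 4*(-8) + (-1)*(-5) = 19
Dx = (-8)*[1*(-3) - (-2)*(-3)] - 4*[2*(-3) - (-2)*20] + (-1)*[2*(-3) - 1*20]
  = (-8)*(-9) - 4*(34) + (-1)*(-26) = -38
Dy = 2*[2*(-3) - (-2)*20] - (-8)*[2*(-3) - (-2)*(-1)] + (-1)*[2*20 - 2*(-1)]
  = 2*(34) - (-8)*(-8) + (-1)*(42) = -38
Dz = 2*[1*20 - 2*(-3)] - 4*[2*20 - 2*(-1)] + (-8)*[2*(-3) - 1*(-1)]
  = 2*(26) - 4*(42) + (-8)*(-5) = -76
x = Dx/D = -38/19 = -2, y = Dy/D = -38/19 = -2, z = Dz/D = -76/19 = -4
Check eq1: (2)(-2) + (4)(-2) + (-1)(-4) = -8 = -8 ✓
Check eq2: (2)(-2) + (1)(-2) + (-2)(-4) = 2 = 2 ✓
Check eq3: (-1)(-2) + (-3)(-2) + (-3)(-4) = 20 = 20 ✓

x = -2, y = -2, z = -4


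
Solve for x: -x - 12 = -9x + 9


Starting with: -x - 12 = -9x + 9
Move all x terms to left: (-1 + 9)x = 9 + 12
Simplify: 8x = 21
Divide both sides by 8: x = 21/8

x = 21/8


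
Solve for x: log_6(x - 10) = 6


Convert to exponential form: x - 10 = 6^6 = 46656
x = 46656 + 10 = 46666
Check: log_6(46666 - 10) = log_6(46656) = log_6(46656) = 6 ✓

x = 46666


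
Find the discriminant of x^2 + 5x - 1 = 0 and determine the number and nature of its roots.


For ax^2 + bx + c = 0, discriminant D = b^2 - 4ac
Here a = 1, b = 5, c = -1
D = (5)^2 - 4(1)(-1) = 25 + 4 = 29

D = 29 > 0 but not a perfect square
The equation has 2 distinct real irrational roots.

Discriminant = 29, 2 distinct real irrational roots


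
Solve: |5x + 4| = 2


An absolute value equation |expr| = 2 gives two cases:
Case 1: 5x + 4 = 2
  5x = -2, so x = -2/5
Case 2: 5x + 4 = -2
  5x = -6, so x = -6/5

x = -6/5, x = -2/5


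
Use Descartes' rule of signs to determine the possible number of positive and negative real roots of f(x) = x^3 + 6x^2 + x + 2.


Descartes' rule of signs:

For positive roots, count sign changes in f(x) = x^3 + 6x^2 + x + 2:
Signs of coefficients: +, +, +, +
Number of sign changes: 0
Possible positive real roots: 0

For negative roots, examine f(-x) = -x^3 + 6x^2 - x + 2:
Signs of coefficients: -, +, -, +
Number of sign changes: 3
Possible negative real roots: 3, 1

Positive roots: 0; Negative roots: 3 or 1


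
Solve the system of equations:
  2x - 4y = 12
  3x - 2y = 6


Using Cramer's rule:
Determinant D = (2)(-2) - (3)(-4) = -4 + 12 = 8
Dx = (12)(-2) - (6)(-4) = -24 + 24 = 0
Dy = (2)(6) - (3)(12) = 12 - 36 = -24
x = Dx/D = 0/8 = 0
y = Dy/D = -24/8 = -3

x = 0, y = -3


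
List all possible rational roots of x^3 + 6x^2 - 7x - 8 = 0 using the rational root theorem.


Rational root theorem: possible roots are ±p/q where:
  p divides the constant term (-8): p ∈ {1, 2, 4, 8}
  q divides the leading coefficient (1): q ∈ {1}

All possible rational roots: -8, -4, -2, -1, 1, 2, 4, 8

-8, -4, -2, -1, 1, 2, 4, 8


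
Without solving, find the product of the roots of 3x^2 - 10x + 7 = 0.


By Vieta's formulas for ax^2 + bx + c = 0:
  Sum of roots = -b/a
  Product of roots = c/a

Here a = 3, b = -10, c = 7
Sum = -(-10)/3 = 10/3
Product = 7/3 = 7/3

Product = 7/3


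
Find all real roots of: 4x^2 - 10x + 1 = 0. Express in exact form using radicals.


Using the quadratic formula: x = (-b ± sqrt(b^2 - 4ac)) / (2a)
Here a = 4, b = -10, c = 1
Discriminant = b^2 - 4ac = (-10)^2 - 4(4)(1) = 100 - 16 = 84
Since discriminant = 84 > 0, there are two real roots.
x = (10 ± 2*sqrt(21)) / 8
Simplifying: x = (5 ± sqrt(21)) / 4
Numerically: x ≈ 2.3956 or x ≈ 0.1044

x = (5 + sqrt(21)) / 4 or x = (5 - sqrt(21)) / 4


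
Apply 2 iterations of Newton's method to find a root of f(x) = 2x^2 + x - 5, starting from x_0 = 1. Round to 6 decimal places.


Newton's method: x_(n+1) = x_n - f(x_n)/f'(x_n)
f(x) = 2x^2 + x - 5
f'(x) = 4x + 1

Iteration 1:
  f(1.000000) = -2.000000
  f'(1.000000) = 5.000000
  x_1 = 1.000000 - (-2.000000)/(5.000000) = 1.400000

Iteration 2:
  f(1.400000) = 0.320000
  f'(1.400000) = 6.600000
  x_2 = 1.400000 - (0.320000)/(6.600000) = 1.351515

x_2 = 1.351515


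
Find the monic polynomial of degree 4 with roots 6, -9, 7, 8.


A monic polynomial with roots 6, -9, 7, 8 is:
p(x) = (x - 6)(x + 9)(x - 7)(x - 8)
After multiplying by (x - 6): x - 6
After multiplying by (x + 9): x^2 + 3x - 54
After multiplying by (x - 7): x^3 - 4x^2 - 75x + 378
After multiplying by (x - 8): x^4 - 12x^3 - 43x^2 + 978x - 3024

x^4 - 12x^3 - 43x^2 + 978x - 3024


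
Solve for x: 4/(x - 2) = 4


Multiply both sides by (x - 2): 4 = 4(x - 2)
Distribute: 4 = 4x - 8
4x = 4 + 8 = 12
x = 3

x = 3


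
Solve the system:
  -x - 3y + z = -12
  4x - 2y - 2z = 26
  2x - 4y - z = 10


Using Cramer's rule. Expand each determinant along the first row.
D  = (-1)*[(-2)*(-1) - (-2)*(-4)] - (-3)*[4*(-1) - (-2)*2] + 1*[4*(-4) - (-2)*2]
  = (-1)*(-6) - (-3)*(0) + 1*(-12) = -6
Dx = (-12)*[(-2)*(-1) - (-2)*(-4)] - (-3)*[26*(-1) - (-2)*10] + 1*[26*(-4) - (-2)*10]
  = (-12)*(-6) - (-3)*(-6) + 1*(-84) = -30
Dy = (-1)*[26*(-1) - (-2)*10] - (-12)*[4*(-1) - (-2)*2] + 1*[4*10 - 26*2]
  = (-1)*(-6) - (-12)*(0) + 1*(-12) = -6
Dz = (-1)*[(-2)*10 - 26*(-4)] - (-3)*[4*10 - 26*2] + (-12)*[4*(-4) - (-2)*2]
  = (-1)*(84) - (-3)*(-12) + (-12)*(-12) = 24
x = Dx/D = -30/-6 = 5, y = Dy/D = -6/-6 = 1, z = Dz/D = 24/-6 = -4
Check eq1: (-1)(5) + (-3)(1) + (1)(-4) = -12 = -12 ✓
Check eq2: (4)(5) + (-2)(1) + (-2)(-4) = 26 = 26 ✓
Check eq3: (2)(5) + (-4)(1) + (-1)(-4) = 10 = 10 ✓

x = 5, y = 1, z = -4


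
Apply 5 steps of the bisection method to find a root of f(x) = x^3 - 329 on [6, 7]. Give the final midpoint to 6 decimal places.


f(x) = x^3 - 329
f(6) = -113 < 0
f(7) = 14 > 0

Step 1: midpoint = (6.000000 + 7.000000)/2 = 6.500000
  f(6.500000) = -54.375000
  f(mid) < 0, so root is in [6.500000, 7.000000]

Step 2: midpoint = (6.500000 + 7.000000)/2 = 6.750000
  f(6.750000) = -21.453125
  f(mid) < 0, so root is in [6.750000, 7.000000]

Step 3: midpoint = (6.750000 + 7.000000)/2 = 6.875000
  f(6.875000) = -4.048828
  f(mid) < 0, so root is in [6.875000, 7.000000]

Step 4: midpoint = (6.875000 + 7.000000)/2 = 6.937500
  f(6.937500) = 4.894287
  f(mid) > 0, so root is in [6.875000, 6.937500]

Step 5: midpoint = (6.875000 + 6.937500)/2 = 6.906250
  f(6.906250) = 0.402496
  f(mid) > 0, so root is in [6.875000, 6.906250]

midpoint = 6.906250


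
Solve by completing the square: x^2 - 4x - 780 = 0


Start: x^2 - 4x - 780 = 0
Move constant: x^2 - 4x = 780
Half of -4 is -2, squared is 4
Add 4 to both sides: x^2 - 4x + 4 = 784
(x - 2)^2 = 784
x - 2 = ±28
x = 2 + 28 = 30 or x = 2 - 28 = -26

x = -26, x = 30


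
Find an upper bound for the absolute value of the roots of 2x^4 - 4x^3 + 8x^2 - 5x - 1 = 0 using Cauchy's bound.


Cauchy's bound: all roots r satisfy |r| <= 1 + max(|a_i/a_n|) for i = 0,...,n-1
where a_n is the leading coefficient.

Coefficients: [2, -4, 8, -5, -1]
Leading coefficient a_n = 2
Ratios |a_i/a_n|: 2, 4, 5/2, 1/2
Maximum ratio: 4
Cauchy's bound: |r| <= 1 + 4 = 5

Upper bound = 5


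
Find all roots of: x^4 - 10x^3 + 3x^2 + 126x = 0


The constant term is 0, so x = 0 is a root. Factor out x:
  x^3 - 10x^2 + 3x + 126 = 0
Let p(x) = x^3 - 10x^2 + 3x + 126. By the rational root theorem (leading coefficient 1), any rational root is an integer divisor of 126: try ±1, ±2, ... in turn.
Test x = 1: value = 120 ≠ 0.
Test x = -1: value = 112 ≠ 0.
Test x = 2: value = 100 ≠ 0.
Test x = -2: value = 72 ≠ 0.
Test x = 3: value = 72 ≠ 0.
Test x = -3: value = 0 ✓, so (x + 3) is a factor.
Synthetic division by (x + 3): bring down 1; 1(-3) - 10 = -13; (-13)(-3) + 3 = 42; 42(-3) + 126 = 0 → quotient x^2 - 13x + 42, remainder 0.
Solve the quadratic x^2 - 13x + 42 = 0: discriminant = (-13)^2 - 4(1)(42) = 169 - 168 = 1.
sqrt(1) = 1, so x = (13 ± 1)/2: x = 7 or x = 6.
Collecting all roots found:

x = -3, x = 0, x = 6, x = 7


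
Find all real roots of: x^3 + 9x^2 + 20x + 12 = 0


Let p(x) = x^3 + 9x^2 + 20x + 12. By the rational root theorem (leading coefficient 1), any rational root is an integer divisor of 12: try ±1, ±2, ... in turn.
Test x = 1: value = 42 ≠ 0.
Test x = -1: value = 0 ✓, so (x + 1) is a factor.
Synthetic division by (x + 1): bring down 1; 1(-1) + 9 = 8; 8(-1) + 20 = 12; 12(-1) + 12 = 0 → quotient x^2 + 8x + 12, remainder 0.
Solve the quadratic x^2 + 8x + 12 = 0: discriminant = 8^2 - 4(1)(12) = 64 - 48 = 16.
sqrt(16) = 4, so x = (-8 ± 4)/2: x = -2 or x = -6.

x = -6, x = -2, x = -1


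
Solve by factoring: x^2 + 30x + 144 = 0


We need two numbers that multiply to 144 and add to 30.
Those numbers are 24 and 6 (since 24 * 6 = 144 and 24 + 6 = 30).
So x^2 + 30x + 144 = (x + 24)(x + 6) = 0
Setting each factor to zero: x = -24 or x = -6

x = -24, x = -6


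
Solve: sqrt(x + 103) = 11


Square both sides: x + 103 = 11^2 = 121
x = 121 - 103 = 18
x = 18
Check: sqrt(1*18 + 103) = sqrt(121) = 11 ✓

x = 18


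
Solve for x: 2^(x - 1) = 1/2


Express both sides with the same base.
1/2 = 2^(-1)
Since the bases match, equate exponents: x - 1 = -1
So x = -1 - (-1) = 0

x = 0


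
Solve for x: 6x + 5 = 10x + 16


Starting with: 6x + 5 = 10x + 16
Move all x terms to left: (6 - 10)x = 16 - 5
Simplify: -4x = 11
Divide both sides by -4: x = -11/4

x = -11/4


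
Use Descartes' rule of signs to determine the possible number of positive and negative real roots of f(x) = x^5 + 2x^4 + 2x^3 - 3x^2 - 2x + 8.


Descartes' rule of signs:

For positive roots, count sign changes in f(x) = x^5 + 2x^4 + 2x^3 - 3x^2 - 2x + 8:
Signs of coefficients: +, +, +, -, -, +
Number of sign changes: 2
Possible positive real roots: 2, 0

For negative roots, examine f(-x) = -x^5 + 2x^4 - 2x^3 - 3x^2 + 2x + 8:
Signs of coefficients: -, +, -, -, +, +
Number of sign changes: 3
Possible negative real roots: 3, 1

Positive roots: 2 or 0; Negative roots: 3 or 1


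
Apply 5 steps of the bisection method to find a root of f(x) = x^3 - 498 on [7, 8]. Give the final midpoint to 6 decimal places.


f(x) = x^3 - 498
f(7) = -155 < 0
f(8) = 14 > 0

Step 1: midpoint = (7.000000 + 8.000000)/2 = 7.500000
  f(7.500000) = -76.125000
  f(mid) < 0, so root is in [7.500000, 8.000000]

Step 2: midpoint = (7.500000 + 8.000000)/2 = 7.750000
  f(7.750000) = -32.515625
  f(mid) < 0, so root is in [7.750000, 8.000000]

Step 3: midpoint = (7.750000 + 8.000000)/2 = 7.875000
  f(7.875000) = -9.626953
  f(mid) < 0, so root is in [7.875000, 8.000000]

Step 4: midpoint = (7.875000 + 8.000000)/2 = 7.937500
  f(7.937500) = 2.093506
  f(mid) > 0, so root is in [7.875000, 7.937500]

Step 5: midpoint = (7.875000 + 7.937500)/2 = 7.906250
  f(7.906250) = -3.789886
  f(mid) < 0, so root is in [7.906250, 7.937500]

midpoint = 7.906250


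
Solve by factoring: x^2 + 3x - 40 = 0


We need two numbers that multiply to -40 and add to 3.
Those numbers are 8 and -5 (since 8 * (-5) = -40 and 8 + (-5) = 3).
So x^2 + 3x - 40 = (x + 8)(x - 5) = 0
Setting each factor to zero: x = -8 or x = 5

x = -8, x = 5


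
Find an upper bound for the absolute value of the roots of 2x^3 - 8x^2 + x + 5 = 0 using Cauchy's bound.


Cauchy's bound: all roots r satisfy |r| <= 1 + max(|a_i/a_n|) for i = 0,...,n-1
where a_n is the leading coefficient.

Coefficients: [2, -8, 1, 5]
Leading coefficient a_n = 2
Ratios |a_i/a_n|: 4, 1/2, 5/2
Maximum ratio: 4
Cauchy's bound: |r| <= 1 + 4 = 5

Upper bound = 5


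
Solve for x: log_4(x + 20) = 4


Convert to exponential form: x + 20 = 4^4 = 256
x = 256 - 20 = 236
Check: log_4(236 + 20) = log_4(256) = log_4(256) = 4 ✓

x = 236


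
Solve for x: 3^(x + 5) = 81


Express both sides with the same base.
81 = 3^4
Since the bases match, equate exponents: x + 5 = 4
So x = 4 - (5) = -1

x = -1


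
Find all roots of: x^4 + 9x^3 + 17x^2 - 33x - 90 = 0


Let p(x) = x^4 + 9x^3 + 17x^2 - 33x - 90. By the rational root theorem (leading coefficient 1), any rational root is an integer divisor of 90: try ±1, ±2, ... in turn.
Test x = 1: value = -96 ≠ 0.
Test x = -1: value = -48 ≠ 0.
Test x = 2: value = 0 ✓, so (x - 2) is a factor.
Synthetic division by (x - 2): bring down 1; 1(2) + 9 = 11; 11(2) + 17 = 39; 39(2) - 33 = 45; 45(2) - 90 = 0 → quotient x^3 + 11x^2 + 39x + 45, remainder 0.
Continue with the quotient x^3 + 11x^2 + 39x + 45 (candidates must divide 45).
Test x = 3: value = 288 ≠ 0.
Test x = -3: value = 0 ✓, so (x + 3) is a factor.
Synthetic division by (x + 3): bring down 1; 1(-3) + 11 = 8; 8(-3) + 39 = 15; 15(-3) + 45 = 0 → quotient x^2 + 8x + 15, remainder 0.
Solve the quadratic x^2 + 8x + 15 = 0: discriminant = 8^2 - 4(1)(15) = 64 - 60 = 4.
sqrt(4) = 2, so x = (-8 ± 2)/2: x = -3 or x = -5.
Collecting all roots found:

x = -5, x = -3 (multiplicity 2), x = 2


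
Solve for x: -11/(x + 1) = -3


Multiply both sides by (x + 1): -11 = -3(x + 1)
Distribute: -11 = -3x - 3
-3x = -11 + 3 = -8
x = 8/3

x = 8/3


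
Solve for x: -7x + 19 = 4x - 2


Starting with: -7x + 19 = 4x - 2
Move all x terms to left: (-7 - 4)x = -2 - 19
Simplify: -11x = -21
Divide both sides by -11: x = 21/11

x = 21/11


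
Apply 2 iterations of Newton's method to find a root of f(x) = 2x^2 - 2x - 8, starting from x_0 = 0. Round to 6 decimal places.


Newton's method: x_(n+1) = x_n - f(x_n)/f'(x_n)
f(x) = 2x^2 - 2x - 8
f'(x) = 4x - 2

Iteration 1:
  f(0.000000) = -8.000000
  f'(0.000000) = -2.000000
  x_1 = 0.000000 - (-8.000000)/(-2.000000) = -4.000000

Iteration 2:
  f(-4.000000) = 32.000000
  f'(-4.000000) = -18.000000
  x_2 = -4.000000 - (32.000000)/(-18.000000) = -2.222222

x_2 = -2.222222


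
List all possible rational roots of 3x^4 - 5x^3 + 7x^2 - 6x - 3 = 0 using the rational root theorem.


Rational root theorem: possible roots are ±p/q where:
  p divides the constant term (-3): p ∈ {1, 3}
  q divides the leading coefficient (3): q ∈ {1, 3}

All possible rational roots: -3, -1, -1/3, 1/3, 1, 3

-3, -1, -1/3, 1/3, 1, 3


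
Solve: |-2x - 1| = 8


An absolute value equation |expr| = 8 gives two cases:
Case 1: -2x - 1 = 8
  -2x = 9, so x = -9/2
Case 2: -2x - 1 = -8
  -2x = -7, so x = 7/2

x = -9/2, x = 7/2


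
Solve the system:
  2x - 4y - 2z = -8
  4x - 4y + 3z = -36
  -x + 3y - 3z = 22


Using Cramer's rule. Expand each determinant along the first row.
D  = 2*[(-4)*(-3) - 3*3] - (-4)*[4*(-3) - 3*(-1)] + (-2)*[4*3 - (-4)*(-1)]
  = 2*(3) - (-4)*(-9) + (-2)*(8) = -46
Dx = (-8)*[(-4)*(-3) - 3*3] - (-4)*[(-36)*(-3) - 3*22] + (-2)*[(-36)*3 - (-4)*22]
  = (-8)*(3) - (-4)*(42) + (-2)*(-20) = 184
Dy = 2*[(-36)*(-3) - 3*22] - (-8)*[4*(-3) - 3*(-1)] + (-2)*[4*22 - (-36)*(-1)]
  = 2*(42) - (-8)*(-9) + (-2)*(52) = -92
Dz = 2*[(-4)*22 - (-36)*3] - (-4)*[4*22 - (-36)*(-1)] + (-8)*[4*3 - (-4)*(-1)]
  = 2*(20) - (-4)*(52) + (-8)*(8) = 184
x = Dx/D = 184/-46 = -4, y = Dy/D = -92/-46 = 2, z = Dz/D = 184/-46 = -4
Check eq1: (2)(-4) + (-4)(2) + (-2)(-4) = -8 = -8 ✓
Check eq2: (4)(-4) + (-4)(2) + (3)(-4) = -36 = -36 ✓
Check eq3: (-1)(-4) + (3)(2) + (-3)(-4) = 22 = 22 ✓

x = -4, y = 2, z = -4


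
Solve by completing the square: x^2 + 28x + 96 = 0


Start: x^2 + 28x + 96 = 0
Move constant: x^2 + 28x = -96
Half of 28 is 14, squared is 196
Add 196 to both sides: x^2 + 28x + 196 = 100
(x + 14)^2 = 100
x + 14 = ±10
x = -14 + 10 = -4 or x = -14 - 10 = -24

x = -24, x = -4


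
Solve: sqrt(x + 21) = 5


Square both sides: x + 21 = 5^2 = 25
x = 25 - 21 = 4
x = 4
Check: sqrt(1*4 + 21) = sqrt(25) = 5 ✓

x = 4


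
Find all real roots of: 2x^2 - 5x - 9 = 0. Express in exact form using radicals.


Using the quadratic formula: x = (-b ± sqrt(b^2 - 4ac)) / (2a)
Here a = 2, b = -5, c = -9
Discriminant = b^2 - 4ac = (-5)^2 - 4(2)(-9) = 25 + 72 = 97
Since discriminant = 97 > 0, there are two real roots.
x = (5 ± sqrt(97)) / 4
Numerically: x ≈ 3.7122 or x ≈ -1.2122

x = (5 + sqrt(97)) / 4 or x = (5 - sqrt(97)) / 4


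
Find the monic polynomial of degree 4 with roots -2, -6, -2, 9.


A monic polynomial with roots -2, -6, -2, 9 is:
p(x) = (x + 2)(x + 6)(x + 2)(x - 9)
After multiplying by (x + 2): x + 2
After multiplying by (x + 6): x^2 + 8x + 12
After multiplying by (x + 2): x^3 + 10x^2 + 28x + 24
After multiplying by (x - 9): x^4 + x^3 - 62x^2 - 228x - 216

x^4 + x^3 - 62x^2 - 228x - 216


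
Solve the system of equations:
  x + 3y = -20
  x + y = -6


Using Cramer's rule:
Determinant D = (1)(1) - (1)(3) = 1 - 3 = -2
Dx = (-20)(1) - (-6)(3) = -20 + 18 = -2
Dy = (1)(-6) - (1)(-20) = -6 + 20 = 14
x = Dx/D = -2/-2 = 1
y = Dy/D = 14/-2 = -7

x = 1, y = -7


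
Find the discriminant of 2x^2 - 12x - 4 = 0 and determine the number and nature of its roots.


For ax^2 + bx + c = 0, discriminant D = b^2 - 4ac
Here a = 2, b = -12, c = -4
D = (-12)^2 - 4(2)(-4) = 144 + 32 = 176

D = 176 > 0 but not a perfect square
The equation has 2 distinct real irrational roots.

Discriminant = 176, 2 distinct real irrational roots


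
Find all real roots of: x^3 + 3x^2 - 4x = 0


The constant term is 0, so x = 0 is a root. Factor out x:
  x(x^2 + 3x - 4) = 0
Solve the quadratic x^2 + 3x - 4 = 0: discriminant = 3^2 - 4(1)(-4) = 9 + 16 = 25.
sqrt(25) = 5, so x = (-3 ± 5)/2: x = 1 or x = -4.

x = -4, x = 0, x = 1


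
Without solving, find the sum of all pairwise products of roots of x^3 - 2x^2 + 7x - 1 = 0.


By Vieta's formulas for x^3 + bx^2 + cx + d = 0:
  r1 + r2 + r3 = -b/a = 2
  r1*r2 + r1*r3 + r2*r3 = c/a = 7
  r1*r2*r3 = -d/a = 1


Sum of pairwise products = 7


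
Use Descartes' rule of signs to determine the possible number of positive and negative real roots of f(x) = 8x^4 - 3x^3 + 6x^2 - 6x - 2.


Descartes' rule of signs:

For positive roots, count sign changes in f(x) = 8x^4 - 3x^3 + 6x^2 - 6x - 2:
Signs of coefficients: +, -, +, -, -
Number of sign changes: 3
Possible positive real roots: 3, 1

For negative roots, examine f(-x) = 8x^4 + 3x^3 + 6x^2 + 6x - 2:
Signs of coefficients: +, +, +, +, -
Number of sign changes: 1
Possible negative real roots: 1

Positive roots: 3 or 1; Negative roots: 1


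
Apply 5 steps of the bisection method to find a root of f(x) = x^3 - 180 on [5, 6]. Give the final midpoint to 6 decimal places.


f(x) = x^3 - 180
f(5) = -55 < 0
f(6) = 36 > 0

Step 1: midpoint = (5.000000 + 6.000000)/2 = 5.500000
  f(5.500000) = -13.625000
  f(mid) < 0, so root is in [5.500000, 6.000000]

Step 2: midpoint = (5.500000 + 6.000000)/2 = 5.750000
  f(5.750000) = 10.109375
  f(mid) > 0, so root is in [5.500000, 5.750000]

Step 3: midpoint = (5.500000 + 5.750000)/2 = 5.625000
  f(5.625000) = -2.021484
  f(mid) < 0, so root is in [5.625000, 5.750000]

Step 4: midpoint = (5.625000 + 5.750000)/2 = 5.687500
  f(5.687500) = 3.977295
  f(mid) > 0, so root is in [5.625000, 5.687500]

Step 5: midpoint = (5.625000 + 5.687500)/2 = 5.656250
  f(5.656250) = 0.961334
  f(mid) > 0, so root is in [5.625000, 5.656250]

midpoint = 5.656250


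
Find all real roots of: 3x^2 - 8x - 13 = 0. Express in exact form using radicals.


Using the quadratic formula: x = (-b ± sqrt(b^2 - 4ac)) / (2a)
Here a = 3, b = -8, c = -13
Discriminant = b^2 - 4ac = (-8)^2 - 4(3)(-13) = 64 + 156 = 220
Since discriminant = 220 > 0, there are two real roots.
x = (8 ± 2*sqrt(55)) / 6
Simplifying: x = (4 ± sqrt(55)) / 3
Numerically: x ≈ 3.8054 or x ≈ -1.1387

x = (4 + sqrt(55)) / 3 or x = (4 - sqrt(55)) / 3


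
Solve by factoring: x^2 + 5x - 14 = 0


We need two numbers that multiply to -14 and add to 5.
Those numbers are -2 and 7 (since (-2) * 7 = -14 and (-2) + 7 = 5).
So x^2 + 5x - 14 = (x - 2)(x + 7) = 0
Setting each factor to zero: x = 2 or x = -7

x = -7, x = 2


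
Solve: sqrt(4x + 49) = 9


Square both sides: 4x + 49 = 9^2 = 81
4x = 81 - 49 = 32
x = 8
Check: sqrt(4*8 + 49) = sqrt(81) = 9 ✓

x = 8


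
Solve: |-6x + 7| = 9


An absolute value equation |expr| = 9 gives two cases:
Case 1: -6x + 7 = 9
  -6x = 2, so x = -1/3
Case 2: -6x + 7 = -9
  -6x = -16, so x = 8/3

x = -1/3, x = 8/3


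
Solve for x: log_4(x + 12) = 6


Convert to exponential form: x + 12 = 4^6 = 4096
x = 4096 - 12 = 4084
Check: log_4(4084 + 12) = log_4(4096) = log_4(4096) = 6 ✓

x = 4084


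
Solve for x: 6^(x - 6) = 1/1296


Express both sides with the same base.
1/1296 = 6^(-4)
Since the bases match, equate exponents: x - 6 = -4
So x = -4 - (-6) = 2

x = 2


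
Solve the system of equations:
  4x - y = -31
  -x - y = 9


Using Cramer's rule:
Determinant D = (4)(-1) - (-1)(-1) = -4 - 1 = -5
Dx = (-31)(-1) - (9)(-1) = 31 + 9 = 40
Dy = (4)(9) - (-1)(-31) = 36 - 31 = 5
x = Dx/D = 40/-5 = -8
y = Dy/D = 5/-5 = -1

x = -8, y = -1


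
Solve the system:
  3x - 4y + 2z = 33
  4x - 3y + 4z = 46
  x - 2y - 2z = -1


Using Cramer's rule. Expand each determinant along the first row.
D  = 3*[(-3)*(-2) - 4*(-2)] - (-4)*[4*(-2) - 4*1] + 2*[4*(-2) - (-3)*1]
  = 3*(14) - (-4)*(-12) + 2*(-5) = -16
Dx = 33*[(-3)*(-2) - 4*(-2)] - (-4)*[46*(-2) - 4*(-1)] + 2*[46*(-2) - (-3)*(-1)]
  = 33*(14) - (-4)*(-88) + 2*(-95) = -80
Dy = 3*[46*(-2) - 4*(-1)] - 33*[4*(-2) - 4*1] + 2*[4*(-1) - 46*1]
  = 3*(-88) - 33*(-12) + 2*(-50) = 32
Dz = 3*[(-3)*(-1) - 46*(-2)] - (-4)*[4*(-1) - 46*1] + 33*[4*(-2) - (-3)*1]
  = 3*(95) - (-4)*(-50) + 33*(-5) = -80
x = Dx/D = -80/-16 = 5, y = Dy/D = 32/-16 = -2, z = Dz/D = -80/-16 = 5
Check eq1: (3)(5) + (-4)(-2) + (2)(5) = 33 = 33 ✓
Check eq2: (4)(5) + (-3)(-2) + (4)(5) = 46 = 46 ✓
Check eq3: (1)(5) + (-2)(-2) + (-2)(5) = -1 = -1 ✓

x = 5, y = -2, z = 5


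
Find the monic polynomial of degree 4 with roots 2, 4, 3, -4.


A monic polynomial with roots 2, 4, 3, -4 is:
p(x) = (x - 2)(x - 4)(x - 3)(x + 4)
After multiplying by (x - 2): x - 2
After multiplying by (x - 4): x^2 - 6x + 8
After multiplying by (x - 3): x^3 - 9x^2 + 26x - 24
After multiplying by (x + 4): x^4 - 5x^3 - 10x^2 + 80x - 96

x^4 - 5x^3 - 10x^2 + 80x - 96


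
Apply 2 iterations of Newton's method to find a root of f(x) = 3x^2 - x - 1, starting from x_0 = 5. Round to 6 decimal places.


Newton's method: x_(n+1) = x_n - f(x_n)/f'(x_n)
f(x) = 3x^2 - x - 1
f'(x) = 6x - 1

Iteration 1:
  f(5.000000) = 69.000000
  f'(5.000000) = 29.000000
  x_1 = 5.000000 - (69.000000)/(29.000000) = 2.620690

Iteration 2:
  f(2.620690) = 16.983353
  f'(2.620690) = 14.724138
  x_2 = 2.620690 - (16.983353)/(14.724138) = 1.467253

x_2 = 1.467253


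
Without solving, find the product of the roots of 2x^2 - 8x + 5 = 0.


By Vieta's formulas for ax^2 + bx + c = 0:
  Sum of roots = -b/a
  Product of roots = c/a

Here a = 2, b = -8, c = 5
Sum = -(-8)/2 = 4
Product = 5/2 = 5/2

Product = 5/2


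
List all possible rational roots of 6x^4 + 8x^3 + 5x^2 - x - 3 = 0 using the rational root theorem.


Rational root theorem: possible roots are ±p/q where:
  p divides the constant term (-3): p ∈ {1, 3}
  q divides the leading coefficient (6): q ∈ {1, 2, 3, 6}

All possible rational roots: -3, -3/2, -1, -1/2, -1/3, -1/6, 1/6, 1/3, 1/2, 1, 3/2, 3

-3, -3/2, -1, -1/2, -1/3, -1/6, 1/6, 1/3, 1/2, 1, 3/2, 3


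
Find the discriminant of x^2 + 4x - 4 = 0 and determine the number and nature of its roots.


For ax^2 + bx + c = 0, discriminant D = b^2 - 4ac
Here a = 1, b = 4, c = -4
D = (4)^2 - 4(1)(-4) = 16 + 16 = 32

D = 32 > 0 but not a perfect square
The equation has 2 distinct real irrational roots.

Discriminant = 32, 2 distinct real irrational roots


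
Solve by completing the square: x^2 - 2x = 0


Start: x^2 - 2x + 0 = 0
Move constant: x^2 - 2x = 0
Half of -2 is -1, squared is 1
Add 1 to both sides: x^2 - 2x + 1 = 1
(x - 1)^2 = 1
x - 1 = ±1
x = 1 + 1 = 2 or x = 1 - 1 = 0

x = 0, x = 2


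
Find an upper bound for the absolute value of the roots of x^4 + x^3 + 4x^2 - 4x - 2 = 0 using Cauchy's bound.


Cauchy's bound: all roots r satisfy |r| <= 1 + max(|a_i/a_n|) for i = 0,...,n-1
where a_n is the leading coefficient.

Coefficients: [1, 1, 4, -4, -2]
Leading coefficient a_n = 1
Ratios |a_i/a_n|: 1, 4, 4, 2
Maximum ratio: 4
Cauchy's bound: |r| <= 1 + 4 = 5

Upper bound = 5


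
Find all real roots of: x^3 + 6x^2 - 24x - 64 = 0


Let p(x) = x^3 + 6x^2 - 24x - 64. By the rational root theorem (leading coefficient 1), any rational root is an integer divisor of 64: try ±1, ±2, ... in turn.
Test x = 1: value = -81 ≠ 0.
Test x = -1: value = -35 ≠ 0.
Test x = 2: value = -80 ≠ 0.
Test x = -2: value = 0 ✓, so (x + 2) is a factor.
Synthetic division by (x + 2): bring down 1; 1(-2) + 6 = 4; 4(-2) - 24 = -32; (-32)(-2) - 64 = 0 → quotient x^2 + 4x - 32, remainder 0.
Solve the quadratic x^2 + 4x - 32 = 0: discriminant = 4^2 - 4(1)(-32) = 16 + 128 = 144.
sqrt(144) = 12, so x = (-4 ± 12)/2: x = 4 or x = -8.

x = -8, x = -2, x = 4


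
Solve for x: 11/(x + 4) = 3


Multiply both sides by (x + 4): 11 = 3(x + 4)
Distribute: 11 = 3x + 12
3x = 11 - 12 = -1
x = -1/3

x = -1/3


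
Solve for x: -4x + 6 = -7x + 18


Starting with: -4x + 6 = -7x + 18
Move all x terms to left: (-4 + 7)x = 18 - 6
Simplify: 3x = 12
Divide both sides by 3: x = 4

x = 4


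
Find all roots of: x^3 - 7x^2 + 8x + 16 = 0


Let p(x) = x^3 - 7x^2 + 8x + 16. By the rational root theorem (leading coefficient 1), any rational root is an integer divisor of 16: try ±1, ±2, ... in turn.
Test x = 1: value = 18 ≠ 0.
Test x = -1: value = 0 ✓, so (x + 1) is a factor.
Synthetic division by (x + 1): bring down 1; 1(-1) - 7 = -8; (-8)(-1) + 8 = 16; 16(-1) + 16 = 0 → quotient x^2 - 8x + 16, remainder 0.
Solve the quadratic x^2 - 8x + 16 = 0: discriminant = (-8)^2 - 4(1)(16) = 64 - 64 = 0.
Discriminant = 0, so a double root: x = 8/2 = 4.
Collecting all roots found:

x = -1, x = 4 (multiplicity 2)


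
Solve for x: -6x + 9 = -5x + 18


Starting with: -6x + 9 = -5x + 18
Move all x terms to left: (-6 + 5)x = 18 - 9
Simplify: -x = 9
Divide both sides by -1: x = -9

x = -9


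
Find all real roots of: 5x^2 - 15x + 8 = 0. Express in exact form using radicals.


Using the quadratic formula: x = (-b ± sqrt(b^2 - 4ac)) / (2a)
Here a = 5, b = -15, c = 8
Discriminant = b^2 - 4ac = (-15)^2 - 4(5)(8) = 225 - 160 = 65
Since discriminant = 65 > 0, there are two real roots.
x = (15 ± sqrt(65)) / 10
Numerically: x ≈ 2.3062 or x ≈ 0.6938

x = (15 + sqrt(65)) / 10 or x = (15 - sqrt(65)) / 10


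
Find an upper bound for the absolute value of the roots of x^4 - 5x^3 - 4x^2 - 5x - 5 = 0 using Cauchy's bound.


Cauchy's bound: all roots r satisfy |r| <= 1 + max(|a_i/a_n|) for i = 0,...,n-1
where a_n is the leading coefficient.

Coefficients: [1, -5, -4, -5, -5]
Leading coefficient a_n = 1
Ratios |a_i/a_n|: 5, 4, 5, 5
Maximum ratio: 5
Cauchy's bound: |r| <= 1 + 5 = 6

Upper bound = 6


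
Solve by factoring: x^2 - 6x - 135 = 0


We need two numbers that multiply to -135 and add to -6.
Those numbers are -15 and 9 (since (-15) * 9 = -135 and (-15) + 9 = -6).
So x^2 - 6x - 135 = (x - 15)(x + 9) = 0
Setting each factor to zero: x = 15 or x = -9

x = -9, x = 15


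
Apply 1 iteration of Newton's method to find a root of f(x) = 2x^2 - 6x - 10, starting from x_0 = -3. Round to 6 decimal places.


Newton's method: x_(n+1) = x_n - f(x_n)/f'(x_n)
f(x) = 2x^2 - 6x - 10
f'(x) = 4x - 6

Iteration 1:
  f(-3.000000) = 26.000000
  f'(-3.000000) = -18.000000
  x_1 = -3.000000 - (26.000000)/(-18.000000) = -1.555556

x_1 = -1.555556


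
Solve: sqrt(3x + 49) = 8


Square both sides: 3x + 49 = 8^2 = 64
3x = 64 - 49 = 15
x = 5
Check: sqrt(3*5 + 49) = sqrt(64) = 8 ✓

x = 5


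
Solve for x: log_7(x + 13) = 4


Convert to exponential form: x + 13 = 7^4 = 2401
x = 2401 - 13 = 2388
Check: log_7(2388 + 13) = log_7(2401) = log_7(2401) = 4 ✓

x = 2388


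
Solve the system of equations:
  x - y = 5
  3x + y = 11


Using Cramer's rule:
Determinant D = (1)(1) - (3)(-1) = 1 + 3 = 4
Dx = (5)(1) - (11)(-1) = 5 + 11 = 16
Dy = (1)(11) - (3)(5) = 11 - 15 = -4
x = Dx/D = 16/4 = 4
y = Dy/D = -4/4 = -1

x = 4, y = -1


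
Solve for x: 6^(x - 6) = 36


Express both sides with the same base.
36 = 6^2
Since the bases match, equate exponents: x - 6 = 2
So x = 2 - (-6) = 8

x = 8


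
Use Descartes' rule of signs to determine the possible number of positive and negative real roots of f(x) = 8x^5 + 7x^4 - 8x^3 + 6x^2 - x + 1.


Descartes' rule of signs:

For positive roots, count sign changes in f(x) = 8x^5 + 7x^4 - 8x^3 + 6x^2 - x + 1:
Signs of coefficients: +, +, -, +, -, +
Number of sign changes: 4
Possible positive real roots: 4, 2, 0

For negative roots, examine f(-x) = -8x^5 + 7x^4 + 8x^3 + 6x^2 + x + 1:
Signs of coefficients: -, +, +, +, +, +
Number of sign changes: 1
Possible negative real roots: 1

Positive roots: 4 or 2 or 0; Negative roots: 1


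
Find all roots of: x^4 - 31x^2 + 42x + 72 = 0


Let p(x) = x^4 - 31x^2 + 42x + 72. By the rational root theorem (leading coefficient 1), any rational root is an integer divisor of 72: try ±1, ±2, ... in turn.
Test x = 1: value = 84 ≠ 0.
Test x = -1: value = 0 ✓, so (x + 1) is a factor.
Synthetic division by (x + 1): bring down 1; 1(-1) + 0 = -1; (-1)(-1) - 31 = -30; (-30)(-1) + 42 = 72; 72(-1) + 72 = 0 → quotient x^3 - x^2 - 30x + 72, remainder 0.
Continue with the quotient x^3 - x^2 - 30x + 72 (candidates must divide 72; re-test x = -1 first in case it repeats).
Test x = -1: value = 100 ≠ 0.
Test x = 2: value = 16 ≠ 0.
Test x = -2: value = 120 ≠ 0.
Test x = 3: value = 0 ✓, so (x - 3) is a factor.
Synthetic division by (x - 3): bring down 1; 1(3) - 1 = 2; 2(3) - 30 = -24; (-24)(3) + 72 = 0 → quotient x^2 + 2x - 24, remainder 0.
Solve the quadratic x^2 + 2x - 24 = 0: discriminant = 2^2 - 4(1)(-24) = 4 + 96 = 100.
sqrt(100) = 10, so x = (-2 ± 10)/2: x = 4 or x = -6.
Collecting all roots found:

x = -6, x = -1, x = 3, x = 4


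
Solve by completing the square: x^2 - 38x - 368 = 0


Start: x^2 - 38x - 368 = 0
Move constant: x^2 - 38x = 368
Half of -38 is -19, squared is 361
Add 361 to both sides: x^2 - 38x + 361 = 729
(x - 19)^2 = 729
x - 19 = ±27
x = 19 + 27 = 46 or x = 19 - 27 = -8

x = -8, x = 46


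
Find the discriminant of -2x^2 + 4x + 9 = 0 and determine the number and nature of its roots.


For ax^2 + bx + c = 0, discriminant D = b^2 - 4ac
Here a = -2, b = 4, c = 9
D = (4)^2 - 4(-2)(9) = 16 + 72 = 88

D = 88 > 0 but not a perfect square
The equation has 2 distinct real irrational roots.

Discriminant = 88, 2 distinct real irrational roots


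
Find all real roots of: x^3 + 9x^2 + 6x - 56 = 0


Let p(x) = x^3 + 9x^2 + 6x - 56. By the rational root theorem (leading coefficient 1), any rational root is an integer divisor of 56: try ±1, ±2, ... in turn.
Test x = 1: value = -40 ≠ 0.
Test x = -1: value = -54 ≠ 0.
Test x = 2: value = 0 ✓, so (x - 2) is a factor.
Synthetic division by (x - 2): bring down 1; 1(2) + 9 = 11; 11(2) + 6 = 28; 28(2) - 56 = 0 → quotient x^2 + 11x + 28, remainder 0.
Solve the quadratic x^2 + 11x + 28 = 0: discriminant = 11^2 - 4(1)(28) = 121 - 112 = 9.
sqrt(9) = 3, so x = (-11 ± 3)/2: x = -4 or x = -7.

x = -7, x = -4, x = 2


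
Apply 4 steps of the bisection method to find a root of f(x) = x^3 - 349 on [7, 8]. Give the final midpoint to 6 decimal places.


f(x) = x^3 - 349
f(7) = -6 < 0
f(8) = 163 > 0

Step 1: midpoint = (7.000000 + 8.000000)/2 = 7.500000
  f(7.500000) = 72.875000
  f(mid) > 0, so root is in [7.000000, 7.500000]

Step 2: midpoint = (7.000000 + 7.500000)/2 = 7.250000
  f(7.250000) = 32.078125
  f(mid) > 0, so root is in [7.000000, 7.250000]

Step 3: midpoint = (7.000000 + 7.250000)/2 = 7.125000
  f(7.125000) = 12.705078
  f(mid) > 0, so root is in [7.000000, 7.125000]

Step 4: midpoint = (7.000000 + 7.125000)/2 = 7.062500
  f(7.062500) = 3.269775
  f(mid) > 0, so root is in [7.000000, 7.062500]

midpoint = 7.062500
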